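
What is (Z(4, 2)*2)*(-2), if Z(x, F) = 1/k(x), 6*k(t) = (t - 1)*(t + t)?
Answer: -1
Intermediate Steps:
k(t) = t*(-1 + t)/3 (k(t) = ((t - 1)*(t + t))/6 = ((-1 + t)*(2*t))/6 = (2*t*(-1 + t))/6 = t*(-1 + t)/3)
Z(x, F) = 3/(x*(-1 + x)) (Z(x, F) = 1/(x*(-1 + x)/3) = 3/(x*(-1 + x)))
(Z(4, 2)*2)*(-2) = ((3/(4*(-1 + 4)))*2)*(-2) = ((3*(¼)/3)*2)*(-2) = ((3*(¼)*(⅓))*2)*(-2) = ((¼)*2)*(-2) = (½)*(-2) = -1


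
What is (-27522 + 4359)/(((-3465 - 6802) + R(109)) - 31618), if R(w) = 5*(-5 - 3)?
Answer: 7721/13975 ≈ 0.55249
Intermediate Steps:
R(w) = -40 (R(w) = 5*(-8) = -40)
(-27522 + 4359)/(((-3465 - 6802) + R(109)) - 31618) = (-27522 + 4359)/(((-3465 - 6802) - 40) - 31618) = -23163/((-10267 - 40) - 31618) = -23163/(-10307 - 31618) = -23163/(-41925) = -23163*(-1/41925) = 7721/13975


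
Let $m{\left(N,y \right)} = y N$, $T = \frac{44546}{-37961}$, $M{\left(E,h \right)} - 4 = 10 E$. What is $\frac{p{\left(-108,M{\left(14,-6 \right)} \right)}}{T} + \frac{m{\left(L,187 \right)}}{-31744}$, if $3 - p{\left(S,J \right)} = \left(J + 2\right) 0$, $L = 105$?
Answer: $- \frac{2244881331}{707034112} \approx -3.1751$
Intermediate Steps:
$M{\left(E,h \right)} = 4 + 10 E$
$T = - \frac{44546}{37961}$ ($T = 44546 \left(- \frac{1}{37961}\right) = - \frac{44546}{37961} \approx -1.1735$)
$m{\left(N,y \right)} = N y$
$p{\left(S,J \right)} = 3$ ($p{\left(S,J \right)} = 3 - \left(J + 2\right) 0 = 3 - \left(2 + J\right) 0 = 3 - 0 = 3 + 0 = 3$)
$\frac{p{\left(-108,M{\left(14,-6 \right)} \right)}}{T} + \frac{m{\left(L,187 \right)}}{-31744} = \frac{3}{- \frac{44546}{37961}} + \frac{105 \cdot 187}{-31744} = 3 \left(- \frac{37961}{44546}\right) + 19635 \left(- \frac{1}{31744}\right) = - \frac{113883}{44546} - \frac{19635}{31744} = - \frac{2244881331}{707034112}$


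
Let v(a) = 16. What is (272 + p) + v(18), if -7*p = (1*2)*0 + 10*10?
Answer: 1916/7 ≈ 273.71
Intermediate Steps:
p = -100/7 (p = -((1*2)*0 + 10*10)/7 = -(2*0 + 100)/7 = -(0 + 100)/7 = -⅐*100 = -100/7 ≈ -14.286)
(272 + p) + v(18) = (272 - 100/7) + 16 = 1804/7 + 16 = 1916/7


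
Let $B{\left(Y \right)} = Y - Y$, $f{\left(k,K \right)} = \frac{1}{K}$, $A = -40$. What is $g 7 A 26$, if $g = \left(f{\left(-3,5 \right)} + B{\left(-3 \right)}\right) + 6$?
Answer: $-45136$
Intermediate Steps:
$B{\left(Y \right)} = 0$
$g = \frac{31}{5}$ ($g = \left(\frac{1}{5} + 0\right) + 6 = \frac{1}{5} + 6 = \frac{31}{5} \approx 6.2$)
$g 7 A 26 = \frac{31}{5} \cdot 7 \left(-40\right) 26 = \frac{217}{5} \left(-40\right) 26 = \left(-1736\right) 26 = -45136$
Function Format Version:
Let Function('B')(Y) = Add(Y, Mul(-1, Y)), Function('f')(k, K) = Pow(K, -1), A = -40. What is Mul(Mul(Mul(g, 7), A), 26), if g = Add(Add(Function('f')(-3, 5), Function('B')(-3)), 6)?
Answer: -45136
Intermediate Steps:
Function('B')(Y) = 0
g = Rational(31, 5) (g = Add(Add(Pow(5, -1), 0), 6) = Add(Add(Rational(1, 5), 0), 6) = Add(Rational(1, 5), 6) = Rational(31, 5) ≈ 6.2000)
Mul(Mul(Mul(g, 7), A), 26) = Mul(Mul(Mul(Rational(31, 5), 7), -40), 26) = Mul(Mul(Rational(217, 5), -40), 26) = Mul(-1736, 26) = -45136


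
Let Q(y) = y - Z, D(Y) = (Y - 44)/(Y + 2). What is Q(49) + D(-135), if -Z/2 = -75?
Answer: -13254/133 ≈ -99.654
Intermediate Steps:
Z = 150 (Z = -2*(-75) = 150)
D(Y) = (-44 + Y)/(2 + Y)
Q(y) = -150 + y (Q(y) = y - 1*150 = y - 150 = -150 + y)
Q(49) + D(-135) = (-150 + 49) + (-44 - 135)/(2 - 135) = -101 - 179/(-133) = -101 - 1/133*(-179) = -101 + 179/133 = -13254/133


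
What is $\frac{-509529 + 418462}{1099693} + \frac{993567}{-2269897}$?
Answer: $- \frac{185618769290}{356598548803} \approx -0.52053$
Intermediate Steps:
$\frac{-509529 + 418462}{1099693} + \frac{993567}{-2269897} = \left(-91067\right) \frac{1}{1099693} + 993567 \left(- \frac{1}{2269897}\right) = - \frac{91067}{1099693} - \frac{993567}{2269897} = - \frac{185618769290}{356598548803}$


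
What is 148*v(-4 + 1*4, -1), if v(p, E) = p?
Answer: 0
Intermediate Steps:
148*v(-4 + 1*4, -1) = 148*(-4 + 1*4) = 148*(-4 + 4) = 148*0 = 0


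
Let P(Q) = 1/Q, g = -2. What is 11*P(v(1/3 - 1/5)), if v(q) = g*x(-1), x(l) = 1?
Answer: -11/2 ≈ -5.5000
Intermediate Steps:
v(q) = -2 (v(q) = -2*1 = -2)
11*P(v(1/3 - 1/5)) = 11/(-2) = 11*(-½) = -11/2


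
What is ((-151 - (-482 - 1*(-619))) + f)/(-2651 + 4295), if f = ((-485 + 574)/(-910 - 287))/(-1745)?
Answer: -601564231/3433929660 ≈ -0.17518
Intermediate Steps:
f = 89/2088765 (f = (89/(-1197))*(-1/1745) = (89*(-1/1197))*(-1/1745) = -89/1197*(-1/1745) = 89/2088765 ≈ 4.2609e-5)
((-151 - (-482 - 1*(-619))) + f)/(-2651 + 4295) = ((-151 - (-482 - 1*(-619))) + 89/2088765)/(-2651 + 4295) = ((-151 - (-482 + 619)) + 89/2088765)/1644 = ((-151 - 1*137) + 89/2088765)*(1/1644) = ((-151 - 137) + 89/2088765)*(1/1644) = (-288 + 89/2088765)*(1/1644) = -601564231/2088765*1/1644 = -601564231/3433929660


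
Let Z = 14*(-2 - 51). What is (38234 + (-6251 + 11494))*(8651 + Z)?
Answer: 343859593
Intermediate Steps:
Z = -742 (Z = 14*(-53) = -742)
(38234 + (-6251 + 11494))*(8651 + Z) = (38234 + (-6251 + 11494))*(8651 - 742) = (38234 + 5243)*7909 = 43477*7909 = 343859593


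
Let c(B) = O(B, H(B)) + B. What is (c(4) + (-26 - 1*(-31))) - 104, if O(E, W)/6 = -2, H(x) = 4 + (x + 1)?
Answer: -107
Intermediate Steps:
H(x) = 5 + x (H(x) = 4 + (1 + x) = 5 + x)
O(E, W) = -12 (O(E, W) = 6*(-2) = -12)
c(B) = -12 + B
(c(4) + (-26 - 1*(-31))) - 104 = ((-12 + 4) + (-26 - 1*(-31))) - 104 = (-8 + (-26 + 31)) - 104 = (-8 + 5) - 104 = -3 - 104 = -107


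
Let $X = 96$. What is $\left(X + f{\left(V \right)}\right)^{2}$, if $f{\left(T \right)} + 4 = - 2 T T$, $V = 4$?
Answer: $3600$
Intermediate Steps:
$f{\left(T \right)} = -4 - 2 T^{2}$ ($f{\left(T \right)} = -4 + - 2 T T = -4 - 2 T^{2}$)
$\left(X + f{\left(V \right)}\right)^{2} = \left(96 - \left(4 + 2 \cdot 4^{2}\right)\right)^{2} = \left(96 - 36\right)^{2} = 60^{2} = 3600$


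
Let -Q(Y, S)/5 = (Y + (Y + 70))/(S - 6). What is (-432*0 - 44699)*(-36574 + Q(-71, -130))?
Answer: 27793972297/17 ≈ 1.6349e+9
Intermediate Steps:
Q(Y, S) = -5*(70 + 2*Y)/(-6 + S) (Q(Y, S) = -5*(Y + (Y + 70))/(S - 6) = -5*(Y + (70 + Y))/(-6 + S) = -5*(70 + 2*Y)/(-6 + S))
(-432*0 - 44699)*(-36574 + Q(-71, -130)) = (-432*0 - 44699)*(-36574 + 10*(-35 - 1*(-71))/(-6 - 130)) = (0 - 44699)*(-36574 + 10*(-35 + 71)/(-136)) = -44699*(-36574 + 10*(-1/136)*36) = -44699*(-36574 - 45/17) = -44699*(-621803/17) = 27793972297/17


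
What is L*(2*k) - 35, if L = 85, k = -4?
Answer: -715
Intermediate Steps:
L*(2*k) - 35 = 85*(2*(-4)) - 35 = 85*(-8) - 35 = -680 - 35 = -715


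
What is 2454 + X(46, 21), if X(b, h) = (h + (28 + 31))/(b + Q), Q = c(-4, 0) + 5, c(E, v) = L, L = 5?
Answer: 17188/7 ≈ 2455.4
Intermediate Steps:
c(E, v) = 5
Q = 10 (Q = 5 + 5 = 10)
X(b, h) = (59 + h)/(10 + b) (X(b, h) = (h + (28 + 31))/(b + 10) = (h + 59)/(10 + b) = (59 + h)/(10 + b))
2454 + X(46, 21) = 2454 + (59 + 21)/(10 + 46) = 2454 + 80/56 = 2454 + (1/56)*80 = 2454 + 10/7 = 17188/7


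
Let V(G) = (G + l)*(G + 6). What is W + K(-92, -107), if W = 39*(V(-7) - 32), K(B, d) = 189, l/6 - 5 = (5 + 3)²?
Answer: -16932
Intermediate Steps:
l = 414 (l = 30 + 6*(5 + 3)² = 30 + 6*8² = 30 + 6*64 = 30 + 384 = 414)
V(G) = (6 + G)*(414 + G) (V(G) = (G + 414)*(G + 6) = (414 + G)*(6 + G) = (6 + G)*(414 + G))
W = -17121 (W = 39*((2484 + (-7)² + 420*(-7)) - 32) = 39*((2484 + 49 - 2940) - 32) = 39*(-407 - 32) = 39*(-439) = -17121)
W + K(-92, -107) = -17121 + 189 = -16932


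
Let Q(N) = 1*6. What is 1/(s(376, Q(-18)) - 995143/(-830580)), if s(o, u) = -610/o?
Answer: -9759315/4140001 ≈ -2.3573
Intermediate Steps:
Q(N) = 6
1/(s(376, Q(-18)) - 995143/(-830580)) = 1/(-610/376 - 995143/(-830580)) = 1/(-610*1/376 - 995143*(-1/830580)) = 1/(-305/188 + 995143/830580) = 1/(-4140001/9759315) = -9759315/4140001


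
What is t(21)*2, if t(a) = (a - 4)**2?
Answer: 578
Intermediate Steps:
t(a) = (-4 + a)**2
t(21)*2 = (-4 + 21)**2*2 = 17**2*2 = 289*2 = 578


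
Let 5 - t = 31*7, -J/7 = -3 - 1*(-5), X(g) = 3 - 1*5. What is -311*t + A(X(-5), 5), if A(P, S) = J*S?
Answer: 65862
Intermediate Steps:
X(g) = -2 (X(g) = 3 - 5 = -2)
J = -14 (J = -7*(-3 - 1*(-5)) = -7*(-3 + 5) = -7*2 = -14)
t = -212 (t = 5 - 31*7 = 5 - 1*217 = 5 - 217 = -212)
A(P, S) = -14*S
-311*t + A(X(-5), 5) = -311*(-212) - 14*5 = 65932 - 70 = 65862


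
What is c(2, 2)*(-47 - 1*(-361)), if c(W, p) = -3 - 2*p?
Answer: -2198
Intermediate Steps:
c(2, 2)*(-47 - 1*(-361)) = (-3 - 2*2)*(-47 - 1*(-361)) = (-3 - 4)*(-47 + 361) = -7*314 = -2198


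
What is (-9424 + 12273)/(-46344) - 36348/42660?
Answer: -50168057/54917640 ≈ -0.91351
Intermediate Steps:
(-9424 + 12273)/(-46344) - 36348/42660 = 2849*(-1/46344) - 36348*1/42660 = -2849/46344 - 3029/3555 = -50168057/54917640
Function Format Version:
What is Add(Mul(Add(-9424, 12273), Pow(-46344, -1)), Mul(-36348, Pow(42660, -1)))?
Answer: Rational(-50168057, 54917640) ≈ -0.91351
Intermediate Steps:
Add(Mul(Add(-9424, 12273), Pow(-46344, -1)), Mul(-36348, Pow(42660, -1))) = Add(Mul(2849, Rational(-1, 46344)), Mul(-36348, Rational(1, 42660))) = Add(Rational(-2849, 46344), Rational(-3029, 3555)) = Rational(-50168057, 54917640)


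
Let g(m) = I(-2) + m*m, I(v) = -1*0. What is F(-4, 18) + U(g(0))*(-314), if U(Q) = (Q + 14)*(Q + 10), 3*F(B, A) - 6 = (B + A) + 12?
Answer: -131848/3 ≈ -43949.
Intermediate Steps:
I(v) = 0
F(B, A) = 6 + A/3 + B/3 (F(B, A) = 2 + ((B + A) + 12)/3 = 2 + ((A + B) + 12)/3 = 2 + (12 + A + B)/3 = 2 + (4 + A/3 + B/3) = 6 + A/3 + B/3)
g(m) = m**2 (g(m) = 0 + m*m = 0 + m**2 = m**2)
U(Q) = (10 + Q)*(14 + Q) (U(Q) = (14 + Q)*(10 + Q) = (10 + Q)*(14 + Q))
F(-4, 18) + U(g(0))*(-314) = (6 + (1/3)*18 + (1/3)*(-4)) + (140 + (0**2)**2 + 24*0**2)*(-314) = (6 + 6 - 4/3) + (140 + 0**2 + 24*0)*(-314) = 32/3 + (140 + 0 + 0)*(-314) = 32/3 + 140*(-314) = 32/3 - 43960 = -131848/3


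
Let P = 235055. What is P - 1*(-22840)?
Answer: 257895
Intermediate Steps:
P - 1*(-22840) = 235055 - 1*(-22840) = 235055 + 22840 = 257895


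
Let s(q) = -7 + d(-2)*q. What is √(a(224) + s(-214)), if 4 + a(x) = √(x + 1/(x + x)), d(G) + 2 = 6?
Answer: √(-679728 + 14*√702471)/28 ≈ 29.19*I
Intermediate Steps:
d(G) = 4 (d(G) = -2 + 6 = 4)
s(q) = -7 + 4*q
a(x) = -4 + √(x + 1/(2*x)) (a(x) = -4 + √(x + 1/(x + x)) = -4 + √(x + 1/(2*x)))
√(a(224) + s(-214)) = √((-4 + √(2/224 + 4*224)/2) + (-7 + 4*(-214))) = √((-4 + √(2*(1/224) + 896)/2) + (-7 - 856)) = √((-4 + √(1/112 + 896)/2) - 863) = √((-4 + √(100353/112)/2) - 863) = √((-4 + (√702471/28)/2) - 863) = √((-4 + √702471/56) - 863) = √(-867 + √702471/56)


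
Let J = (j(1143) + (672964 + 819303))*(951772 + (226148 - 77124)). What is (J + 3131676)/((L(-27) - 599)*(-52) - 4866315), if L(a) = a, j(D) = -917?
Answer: -1641675246276/4833763 ≈ -3.3963e+5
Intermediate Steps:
J = 1641672114600 (J = (-917 + (672964 + 819303))*(951772 + (226148 - 77124)) = (-917 + 1492267)*(951772 + 149024) = 1491350*1100796 = 1641672114600)
(J + 3131676)/((L(-27) - 599)*(-52) - 4866315) = (1641672114600 + 3131676)/((-27 - 599)*(-52) - 4866315) = 1641675246276/(-626*(-52) - 4866315) = 1641675246276/(32552 - 4866315) = 1641675246276/(-4833763) = 1641675246276*(-1/4833763) = -1641675246276/4833763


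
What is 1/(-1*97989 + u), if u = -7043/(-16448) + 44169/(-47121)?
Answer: -258348736/25315465831407 ≈ -1.0205e-5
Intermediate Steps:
u = -131539503/258348736 (u = -7043*(-1/16448) + 44169*(-1/47121) = 7043/16448 - 14723/15707 = -131539503/258348736 ≈ -0.50916)
1/(-1*97989 + u) = 1/(-1*97989 - 131539503/258348736) = 1/(-97989 - 131539503/258348736) = 1/(-25315465831407/258348736) = -258348736/25315465831407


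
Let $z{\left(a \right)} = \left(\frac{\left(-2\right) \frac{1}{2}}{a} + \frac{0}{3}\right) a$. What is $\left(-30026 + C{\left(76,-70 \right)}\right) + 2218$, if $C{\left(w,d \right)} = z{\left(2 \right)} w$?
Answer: $-27884$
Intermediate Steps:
$z{\left(a \right)} = -1$ ($z{\left(a \right)} = \left(\frac{\left(-2\right) \frac{1}{2}}{a} + 0 \cdot \frac{1}{3}\right) a = \left(- \frac{1}{a} + 0\right) a = - \frac{1}{a} a = -1$)
$C{\left(w,d \right)} = - w$
$\left(-30026 + C{\left(76,-70 \right)}\right) + 2218 = \left(-30026 - 76\right) + 2218 = -30102 + 2218 = -27884$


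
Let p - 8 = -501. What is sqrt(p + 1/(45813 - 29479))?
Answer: I*sqrt(131532164774)/16334 ≈ 22.204*I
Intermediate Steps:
p = -493 (p = 8 - 501 = -493)
sqrt(p + 1/(45813 - 29479)) = sqrt(-493 + 1/(45813 - 29479)) = sqrt(-493 + 1/16334) = sqrt(-8052661/16334) = I*sqrt(131532164774)/16334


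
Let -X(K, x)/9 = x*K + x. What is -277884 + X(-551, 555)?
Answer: 2469366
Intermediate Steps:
X(K, x) = -9*x - 9*K*x (X(K, x) = -9*(x*K + x) = -9*(K*x + x) = -9*(x + K*x) = -9*x - 9*K*x)
-277884 + X(-551, 555) = -277884 - 9*555*(1 - 551) = -277884 - 9*555*(-550) = -277884 + 2747250 = 2469366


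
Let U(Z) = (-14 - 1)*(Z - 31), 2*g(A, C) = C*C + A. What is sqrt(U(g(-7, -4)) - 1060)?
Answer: 5*I*sqrt(106)/2 ≈ 25.739*I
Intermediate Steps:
g(A, C) = A/2 + C**2/2 (g(A, C) = (C*C + A)/2 = (C**2 + A)/2 = (A + C**2)/2 = A/2 + C**2/2)
U(Z) = 465 - 15*Z (U(Z) = -15*(-31 + Z) = 465 - 15*Z)
sqrt(U(g(-7, -4)) - 1060) = sqrt((465 - 15*((1/2)*(-7) + (1/2)*(-4)**2)) - 1060) = sqrt((465 - 15*(-7/2 + (1/2)*16)) - 1060) = sqrt((465 - 15*(-7/2 + 8)) - 1060) = sqrt((465 - 15*9/2) - 1060) = sqrt((465 - 135/2) - 1060) = sqrt(795/2 - 1060) = sqrt(-1325/2) = 5*I*sqrt(106)/2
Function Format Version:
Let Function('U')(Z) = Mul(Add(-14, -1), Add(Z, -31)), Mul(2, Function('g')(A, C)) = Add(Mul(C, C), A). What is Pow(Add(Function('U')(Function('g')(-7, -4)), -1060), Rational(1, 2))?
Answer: Mul(Rational(5, 2), I, Pow(106, Rational(1, 2))) ≈ Mul(25.739, I)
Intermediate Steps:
Function('g')(A, C) = Add(Mul(Rational(1, 2), A), Mul(Rational(1, 2), Pow(C, 2))) (Function('g')(A, C) = Mul(Rational(1, 2), Add(Mul(C, C), A)) = Mul(Rational(1, 2), Add(Pow(C, 2), A)) = Mul(Rational(1, 2), Add(A, Pow(C, 2))) = Add(Mul(Rational(1, 2), A), Mul(Rational(1, 2), Pow(C, 2))))
Function('U')(Z) = Add(465, Mul(-15, Z)) (Function('U')(Z) = Mul(-15, Add(-31, Z)) = Add(465, Mul(-15, Z)))
Pow(Add(Function('U')(Function('g')(-7, -4)), -1060), Rational(1, 2)) = Pow(Add(Add(465, Mul(-15, Add(Mul(Rational(1, 2), -7), Mul(Rational(1, 2), Pow(-4, 2))))), -1060), Rational(1, 2)) = Pow(Add(Add(465, Mul(-15, Add(Rational(-7, 2), Mul(Rational(1, 2), 16)))), -1060), Rational(1, 2)) = Pow(Add(Add(465, Mul(-15, Add(Rational(-7, 2), 8))), -1060), Rational(1, 2)) = Pow(Add(Add(465, Mul(-15, Rational(9, 2))), -1060), Rational(1, 2)) = Pow(Add(Add(465, Rational(-135, 2)), -1060), Rational(1, 2)) = Pow(Add(Rational(795, 2), -1060), Rational(1, 2)) = Pow(Rational(-1325, 2), Rational(1, 2)) = Mul(Rational(5, 2), I, Pow(106, Rational(1, 2)))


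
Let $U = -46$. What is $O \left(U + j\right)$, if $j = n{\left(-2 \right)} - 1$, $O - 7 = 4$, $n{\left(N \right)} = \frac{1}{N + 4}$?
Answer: $- \frac{1023}{2} \approx -511.5$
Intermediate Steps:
$n{\left(N \right)} = \frac{1}{4 + N}$
$O = 11$ ($O = 7 + 4 = 11$)
$j = - \frac{1}{2}$ ($j = \frac{1}{4 - 2} - 1 = \frac{1}{2} - 1 = - \frac{1}{2} \approx -0.5$)
$O \left(U + j\right) = 11 \left(-46 - \frac{1}{2}\right) = 11 \left(- \frac{93}{2}\right) = - \frac{1023}{2}$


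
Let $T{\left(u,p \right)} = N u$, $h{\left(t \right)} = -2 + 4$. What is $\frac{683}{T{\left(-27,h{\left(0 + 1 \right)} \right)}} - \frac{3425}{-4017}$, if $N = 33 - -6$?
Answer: $\frac{1702}{8343} \approx 0.204$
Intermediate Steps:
$N = 39$ ($N = 33 + 6 = 39$)
$h{\left(t \right)} = 2$
$T{\left(u,p \right)} = 39 u$
$\frac{683}{T{\left(-27,h{\left(0 + 1 \right)} \right)}} - \frac{3425}{-4017} = \frac{683}{39 \left(-27\right)} - \frac{3425}{-4017} = \frac{683}{-1053} - - \frac{3425}{4017} = 683 \left(- \frac{1}{1053}\right) + \frac{3425}{4017} = - \frac{683}{1053} + \frac{3425}{4017} = \frac{1702}{8343}$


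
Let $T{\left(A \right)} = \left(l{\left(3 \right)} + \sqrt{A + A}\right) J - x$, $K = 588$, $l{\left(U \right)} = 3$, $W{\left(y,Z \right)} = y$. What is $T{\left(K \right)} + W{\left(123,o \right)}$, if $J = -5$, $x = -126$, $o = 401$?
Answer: $234 - 70 \sqrt{6} \approx 62.536$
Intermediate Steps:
$T{\left(A \right)} = 111 - 5 \sqrt{2} \sqrt{A}$ ($T{\left(A \right)} = \left(3 + \sqrt{A + A}\right) \left(-5\right) - -126 = \left(3 + \sqrt{2 A}\right) \left(-5\right) + 126 = \left(3 + \sqrt{2} \sqrt{A}\right) \left(-5\right) + 126 = \left(-15 - 5 \sqrt{2} \sqrt{A}\right) + 126 = 111 - 5 \sqrt{2} \sqrt{A}$)
$T{\left(K \right)} + W{\left(123,o \right)} = \left(111 - 5 \sqrt{2} \sqrt{588}\right) + 123 = \left(111 - 5 \sqrt{2} \cdot 14 \sqrt{3}\right) + 123 = \left(111 - 70 \sqrt{6}\right) + 123 = 234 - 70 \sqrt{6}$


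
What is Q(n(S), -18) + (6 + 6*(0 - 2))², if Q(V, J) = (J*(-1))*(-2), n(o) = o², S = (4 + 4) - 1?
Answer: 0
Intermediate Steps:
S = 7 (S = 8 - 1 = 7)
Q(V, J) = 2*J (Q(V, J) = -J*(-2) = 2*J)
Q(n(S), -18) + (6 + 6*(0 - 2))² = 2*(-18) + (6 + 6*(0 - 2))² = -36 + (6 + 6*(-2))² = -36 + (6 - 12)² = -36 + (-6)² = -36 + 36 = 0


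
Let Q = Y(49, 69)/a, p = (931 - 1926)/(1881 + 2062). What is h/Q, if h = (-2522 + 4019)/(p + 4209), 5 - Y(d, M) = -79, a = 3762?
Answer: 3700974717/232331288 ≈ 15.930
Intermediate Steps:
Y(d, M) = 84 (Y(d, M) = 5 - 1*(-79) = 5 + 79 = 84)
p = -995/3943 ≈ -0.25235
Q = 14/627 (Q = 84/3762 = 84*(1/3762) = 14/627 ≈ 0.022329)
h = 5902671/16595092 (h = (-2522 + 4019)/(-995/3943 + 4209) = 1497/(16595092/3943) = 1497*(3943/16595092) = 5902671/16595092 ≈ 0.35569)
h/Q = 5902671/(16595092*(14/627)) = (5902671/16595092)*(627/14) = 3700974717/232331288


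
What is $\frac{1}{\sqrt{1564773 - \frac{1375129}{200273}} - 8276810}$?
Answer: $- \frac{165762156913}{1371981846621046740} - \frac{\sqrt{627616344313567}}{1371981846621046740} \approx -1.2084 \cdot 10^{-7}$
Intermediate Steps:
$\frac{1}{\sqrt{1564773 - \frac{1375129}{200273}} - 8276810} = \frac{1}{\sqrt{\frac{313380407900}{200273}} - 8276810} = \frac{1}{\frac{10 \sqrt{627616344313567}}{200273} - 8276810} = \frac{1}{-8276810 + \frac{10 \sqrt{627616344313567}}{200273}}$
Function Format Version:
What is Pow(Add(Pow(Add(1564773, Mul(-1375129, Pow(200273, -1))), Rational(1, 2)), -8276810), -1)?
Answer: Add(Rational(-165762156913, 1371981846621046740), Mul(Rational(-1, 1371981846621046740), Pow(627616344313567, Rational(1, 2)))) ≈ -1.2084e-7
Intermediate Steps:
Pow(Add(Pow(Add(1564773, Mul(-1375129, Pow(200273, -1))), Rational(1, 2)), -8276810), -1) = Pow(Add(Pow(Add(1564773, Mul(-1375129, Rational(1, 200273))), Rational(1, 2)), -8276810), -1) = Pow(Add(Pow(Add(1564773, Rational(-1375129, 200273)), Rational(1, 2)), -8276810), -1) = Pow(Add(Pow(Rational(313380407900, 200273), Rational(1, 2)), -8276810), -1) = Pow(Add(Mul(Rational(10, 200273), Pow(627616344313567, Rational(1, 2))), -8276810), -1) = Pow(Add(-8276810, Mul(Rational(10, 200273), Pow(627616344313567, Rational(1, 2)))), -1)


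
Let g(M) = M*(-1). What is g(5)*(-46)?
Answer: 230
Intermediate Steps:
g(M) = -M
g(5)*(-46) = -1*5*(-46) = -5*(-46) = 230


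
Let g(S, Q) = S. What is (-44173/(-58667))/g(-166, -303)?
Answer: -44173/9738722 ≈ -0.0045358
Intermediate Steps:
(-44173/(-58667))/g(-166, -303) = -44173/(-58667)/(-166) = -44173*(-1/58667)*(-1/166) = (44173/58667)*(-1/166) = -44173/9738722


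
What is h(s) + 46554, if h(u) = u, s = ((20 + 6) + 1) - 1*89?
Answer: 46492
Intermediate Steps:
s = -62 (s = (26 + 1) - 89 = 27 - 89 = -62)
h(s) + 46554 = -62 + 46554 = 46492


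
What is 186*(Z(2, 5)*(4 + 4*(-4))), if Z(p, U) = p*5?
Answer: -22320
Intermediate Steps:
Z(p, U) = 5*p
186*(Z(2, 5)*(4 + 4*(-4))) = 186*((5*2)*(4 + 4*(-4))) = 186*(10*(4 - 16)) = 186*(10*(-12)) = 186*(-120) = -22320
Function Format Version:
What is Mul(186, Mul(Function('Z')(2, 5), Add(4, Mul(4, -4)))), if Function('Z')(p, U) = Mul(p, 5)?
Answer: -22320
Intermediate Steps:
Function('Z')(p, U) = Mul(5, p)
Mul(186, Mul(Function('Z')(2, 5), Add(4, Mul(4, -4)))) = Mul(186, Mul(Mul(5, 2), Add(4, Mul(4, -4)))) = Mul(186, Mul(10, Add(4, -16))) = Mul(186, Mul(10, -12)) = Mul(186, -120) = -22320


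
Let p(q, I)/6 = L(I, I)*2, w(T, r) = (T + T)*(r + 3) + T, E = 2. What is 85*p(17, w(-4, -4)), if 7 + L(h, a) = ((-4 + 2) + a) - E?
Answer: -7140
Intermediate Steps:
L(h, a) = -11 + a (L(h, a) = -7 + (((-4 + 2) + a) - 1*2) = -7 + ((-2 + a) - 2) = -7 + (-4 + a) = -11 + a)
w(T, r) = T + 2*T*(3 + r) (w(T, r) = (2*T)*(3 + r) + T = 2*T*(3 + r) + T = T + 2*T*(3 + r))
p(q, I) = -132 + 12*I (p(q, I) = 6*((-11 + I)*2) = 6*(-22 + 2*I) = -132 + 12*I)
85*p(17, w(-4, -4)) = 85*(-132 + 12*(-4*(7 + 2*(-4)))) = 85*(-132 + 12*(-4*(7 - 8))) = 85*(-132 + 12*(-4*(-1))) = 85*(-132 + 12*4) = 85*(-132 + 48) = 85*(-84) = -7140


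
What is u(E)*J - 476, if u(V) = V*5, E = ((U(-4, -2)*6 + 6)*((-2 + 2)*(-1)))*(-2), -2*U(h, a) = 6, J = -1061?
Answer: -476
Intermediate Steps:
U(h, a) = -3 (U(h, a) = -½*6 = -3)
E = 0 (E = ((-3*6 + 6)*((-2 + 2)*(-1)))*(-2) = ((-18 + 6)*(0*(-1)))*(-2) = -12*0*(-2) = 0*(-2) = 0)
u(V) = 5*V
u(E)*J - 476 = (5*0)*(-1061) - 476 = 0*(-1061) - 476 = 0 - 476 = -476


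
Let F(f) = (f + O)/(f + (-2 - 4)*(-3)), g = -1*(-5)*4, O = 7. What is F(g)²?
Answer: 729/1444 ≈ 0.50485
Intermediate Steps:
g = 20 (g = 5*4 = 20)
F(f) = (7 + f)/(18 + f) (F(f) = (f + 7)/(f + (-2 - 4)*(-3)) = (7 + f)/(f - 6*(-3)) = (7 + f)/(f + 18) = (7 + f)/(18 + f))
F(g)² = ((7 + 20)/(18 + 20))² = (27/38)² = 729/1444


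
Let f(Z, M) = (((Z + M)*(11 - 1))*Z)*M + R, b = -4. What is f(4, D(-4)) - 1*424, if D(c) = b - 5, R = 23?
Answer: 1399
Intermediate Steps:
D(c) = -9 (D(c) = -4 - 5 = -9)
f(Z, M) = 23 + M*Z*(10*M + 10*Z) (f(Z, M) = (((Z + M)*(11 - 1))*Z)*M + 23 = (((M + Z)*10)*Z)*M + 23 = ((10*M + 10*Z)*Z)*M + 23 = (Z*(10*M + 10*Z))*M + 23 = M*Z*(10*M + 10*Z) + 23 = 23 + M*Z*(10*M + 10*Z))
f(4, D(-4)) - 1*424 = (23 + 10*(-9)*4² + 10*4*(-9)²) - 1*424 = (23 + 10*(-9)*16 + 10*4*81) - 424 = (23 - 1440 + 3240) - 424 = 1823 - 424 = 1399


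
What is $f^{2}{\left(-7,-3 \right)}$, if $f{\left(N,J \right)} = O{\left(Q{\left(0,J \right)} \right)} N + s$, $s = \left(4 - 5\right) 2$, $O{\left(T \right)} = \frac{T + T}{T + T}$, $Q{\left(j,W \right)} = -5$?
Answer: $81$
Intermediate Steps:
$O{\left(T \right)} = 1$ ($O{\left(T \right)} = \frac{2 T}{2 T} = 2 T \frac{1}{2 T} = 1$)
$s = -2$ ($s = \left(-1\right) 2 = -2$)
$f{\left(N,J \right)} = -2 + N$ ($f{\left(N,J \right)} = 1 N - 2 = N - 2 = -2 + N$)
$f^{2}{\left(-7,-3 \right)} = \left(-2 - 7\right)^{2} = \left(-9\right)^{2} = 81$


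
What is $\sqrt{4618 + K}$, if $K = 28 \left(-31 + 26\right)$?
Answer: $\sqrt{4478} \approx 66.918$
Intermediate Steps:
$K = -140$ ($K = 28 \left(-5\right) = -140$)
$\sqrt{4618 + K} = \sqrt{4618 - 140} = \sqrt{4478}$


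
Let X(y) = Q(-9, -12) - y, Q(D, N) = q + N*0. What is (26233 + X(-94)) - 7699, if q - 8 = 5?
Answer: 18641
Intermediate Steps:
q = 13 (q = 8 + 5 = 13)
Q(D, N) = 13 (Q(D, N) = 13 + N*0 = 13 + 0 = 13)
X(y) = 13 - y
(26233 + X(-94)) - 7699 = (26233 + (13 - 1*(-94))) - 7699 = (26233 + (13 + 94)) - 7699 = (26233 + 107) - 7699 = 26340 - 7699 = 18641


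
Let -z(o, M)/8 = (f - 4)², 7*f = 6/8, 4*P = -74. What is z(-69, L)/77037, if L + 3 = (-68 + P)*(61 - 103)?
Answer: -11881/7549626 ≈ -0.0015737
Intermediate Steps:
P = -37/2 (P = (¼)*(-74) = -37/2 ≈ -18.500)
f = 3/28 (f = (6/8)/7 = (6*(⅛))/7 = (⅐)*(¾) = 3/28 ≈ 0.10714)
L = 3630 (L = -3 + (-68 - 37/2)*(61 - 103) = -3 - 173/2*(-42) = -3 + 3633 = 3630)
z(o, M) = -11881/98 (z(o, M) = -8*(3/28 - 4)² = -8*(-109/28)² = -8*11881/784 = -11881/98)
z(-69, L)/77037 = -11881/98/77037 = -11881/98*1/77037 = -11881/7549626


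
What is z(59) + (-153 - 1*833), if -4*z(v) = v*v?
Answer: -7425/4 ≈ -1856.3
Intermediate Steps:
z(v) = -v²/4 (z(v) = -v*v/4 = -v²/4)
z(59) + (-153 - 1*833) = -¼*59² + (-153 - 1*833) = -¼*3481 + (-153 - 833) = -3481/4 - 986 = -7425/4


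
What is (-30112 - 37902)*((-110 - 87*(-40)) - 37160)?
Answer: 2298193060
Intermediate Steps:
(-30112 - 37902)*((-110 - 87*(-40)) - 37160) = -68014*((-110 + 3480) - 37160) = -68014*(3370 - 37160) = -68014*(-33790) = 2298193060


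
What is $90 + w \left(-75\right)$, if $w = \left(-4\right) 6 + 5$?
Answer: $1515$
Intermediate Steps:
$w = -19$ ($w = -24 + 5 = -19$)
$90 + w \left(-75\right) = 90 - -1425 = 90 + 1425 = 1515$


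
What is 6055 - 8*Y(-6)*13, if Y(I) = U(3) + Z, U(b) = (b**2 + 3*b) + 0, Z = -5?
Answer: 4703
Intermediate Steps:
U(b) = b**2 + 3*b
Y(I) = 13 (Y(I) = 3*(3 + 3) - 5 = 3*6 - 5 = 18 - 5 = 13)
6055 - 8*Y(-6)*13 = 6055 - 8*13*13 = 6055 - 104*13 = 6055 - 1352 = 4703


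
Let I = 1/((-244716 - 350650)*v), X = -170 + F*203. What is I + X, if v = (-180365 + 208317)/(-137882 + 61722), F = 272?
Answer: 28626793458626/520052201 ≈ 55046.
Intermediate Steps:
v = -1747/4760 (v = 27952/(-76160) = 27952*(-1/76160) = -1747/4760 ≈ -0.36702)
X = 55046 (X = -170 + 272*203 = -170 + 55216 = 55046)
I = 2380/520052201 (I = 1/((-244716 - 350650)*(-1747/4760)) = -4760/1747/(-595366) = -1/595366*(-4760/1747) = 2380/520052201 ≈ 4.5765e-6)
I + X = 2380/520052201 + 55046 = 28626793458626/520052201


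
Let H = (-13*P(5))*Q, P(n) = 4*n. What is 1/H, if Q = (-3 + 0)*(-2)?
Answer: -1/1560 ≈ -0.00064103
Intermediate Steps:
Q = 6 (Q = -3*(-2) = 6)
H = -1560 (H = -52*5*6 = -13*20*6 = -260*6 = -1560)
1/H = 1/(-1560) = -1/1560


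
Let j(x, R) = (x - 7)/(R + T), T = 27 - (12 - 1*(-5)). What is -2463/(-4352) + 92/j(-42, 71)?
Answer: -32310417/213248 ≈ -151.52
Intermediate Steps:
T = 10 (T = 27 - (12 + 5) = 27 - 1*17 = 27 - 17 = 10)
j(x, R) = (-7 + x)/(10 + R) (j(x, R) = (x - 7)/(R + 10) = (-7 + x)/(10 + R))
-2463/(-4352) + 92/j(-42, 71) = -2463/(-4352) + 92/(((-7 - 42)/(10 + 71))) = -2463*(-1/4352) + 92/((-49/81)) = 2463/4352 + 92/(((1/81)*(-49))) = 2463/4352 + 92/(-49/81) = 2463/4352 + 92*(-81/49) = 2463/4352 - 7452/49 = -32310417/213248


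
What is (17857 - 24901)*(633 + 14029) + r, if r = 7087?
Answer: -103272041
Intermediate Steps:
(17857 - 24901)*(633 + 14029) + r = (17857 - 24901)*(633 + 14029) + 7087 = -7044*14662 + 7087 = -103279128 + 7087 = -103272041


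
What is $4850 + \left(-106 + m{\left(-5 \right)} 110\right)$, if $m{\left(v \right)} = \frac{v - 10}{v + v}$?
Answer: $4909$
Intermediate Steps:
$m{\left(v \right)} = \frac{-10 + v}{2 v}$
$4850 + \left(-106 + m{\left(-5 \right)} 110\right) = 4850 - \left(106 - \frac{-10 - 5}{2 \left(-5\right)} 110\right) = 4850 - \left(106 - \frac{1}{2} \left(- \frac{1}{5}\right) \left(-15\right) 110\right) = 4850 + \left(-106 + \frac{3}{2} \cdot 110\right) = 4850 + \left(-106 + 165\right) = 4850 + 59 = 4909$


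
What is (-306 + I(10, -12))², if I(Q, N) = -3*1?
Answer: 95481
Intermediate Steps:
I(Q, N) = -3
(-306 + I(10, -12))² = (-306 - 3)² = (-309)² = 95481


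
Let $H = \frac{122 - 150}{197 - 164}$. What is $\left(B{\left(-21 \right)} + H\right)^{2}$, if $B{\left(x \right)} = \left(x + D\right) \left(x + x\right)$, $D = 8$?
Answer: $\frac{323640100}{1089} \approx 2.9719 \cdot 10^{5}$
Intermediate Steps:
$H = - \frac{28}{33} \approx -0.84848$
$B{\left(x \right)} = 2 x \left(8 + x\right)$ ($B{\left(x \right)} = \left(x + 8\right) \left(x + x\right) = \left(8 + x\right) 2 x = 2 x \left(8 + x\right)$)
$\left(B{\left(-21 \right)} + H\right)^{2} = \left(2 \left(-21\right) \left(8 - 21\right) - \frac{28}{33}\right)^{2} = \left(2 \left(-21\right) \left(-13\right) - \frac{28}{33}\right)^{2} = \left(546 - \frac{28}{33}\right)^{2} = \left(\frac{17990}{33}\right)^{2} = \frac{323640100}{1089}$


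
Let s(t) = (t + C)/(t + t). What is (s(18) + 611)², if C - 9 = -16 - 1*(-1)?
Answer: 3363556/9 ≈ 3.7373e+5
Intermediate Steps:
C = -6 (C = 9 + (-16 - 1*(-1)) = 9 + (-16 + 1) = 9 - 15 = -6)
s(t) = (-6 + t)/(2*t) (s(t) = (t - 6)/(t + t) = (-6 + t)/((2*t)) = (-6 + t)*(1/(2*t)) = (-6 + t)/(2*t))
(s(18) + 611)² = ((½)*(-6 + 18)/18 + 611)² = ((½)*(1/18)*12 + 611)² = (⅓ + 611)² = (1834/3)² = 3363556/9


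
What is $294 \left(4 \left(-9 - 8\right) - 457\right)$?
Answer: $-154350$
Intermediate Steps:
$294 \left(4 \left(-9 - 8\right) - 457\right) = 294 \left(4 \left(-17\right) - 457\right) = 294 \left(-68 - 457\right) = 294 \left(-525\right) = -154350$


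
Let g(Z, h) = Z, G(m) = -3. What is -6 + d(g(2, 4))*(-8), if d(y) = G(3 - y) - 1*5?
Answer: 58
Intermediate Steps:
d(y) = -8 (d(y) = -3 - 1*5 = -3 - 5 = -8)
-6 + d(g(2, 4))*(-8) = -6 - 8*(-8) = -6 + 64 = 58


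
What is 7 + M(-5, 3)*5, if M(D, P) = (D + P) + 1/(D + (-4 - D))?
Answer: -17/4 ≈ -4.2500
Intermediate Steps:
M(D, P) = -¼ + D + P (M(D, P) = (D + P) + 1/(-4) = (D + P) - ¼ = -¼ + D + P)
7 + M(-5, 3)*5 = 7 + (-¼ - 5 + 3)*5 = 7 - 9/4*5 = 7 - 45/4 = -17/4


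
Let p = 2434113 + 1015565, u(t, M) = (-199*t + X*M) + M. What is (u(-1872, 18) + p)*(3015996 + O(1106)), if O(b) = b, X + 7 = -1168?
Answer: 11468227967548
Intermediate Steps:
X = -1175 (X = -7 - 1168 = -1175)
u(t, M) = -1174*M - 199*t (u(t, M) = (-199*t - 1175*M) + M = (-1175*M - 199*t) + M = -1174*M - 199*t)
p = 3449678
(u(-1872, 18) + p)*(3015996 + O(1106)) = ((-1174*18 - 199*(-1872)) + 3449678)*(3015996 + 1106) = ((-21132 + 372528) + 3449678)*3017102 = (351396 + 3449678)*3017102 = 3801074*3017102 = 11468227967548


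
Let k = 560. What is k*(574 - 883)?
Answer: -173040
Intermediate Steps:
k*(574 - 883) = 560*(574 - 883) = 560*(-309) = -173040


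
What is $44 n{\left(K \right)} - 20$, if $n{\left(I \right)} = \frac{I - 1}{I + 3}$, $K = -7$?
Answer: $68$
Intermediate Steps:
$n{\left(I \right)} = \frac{-1 + I}{3 + I}$
$44 n{\left(K \right)} - 20 = 44 \frac{-1 - 7}{3 - 7} - 20 = 44 \frac{1}{-4} \left(-8\right) - 20 = 44 \left(\left(- \frac{1}{4}\right) \left(-8\right)\right) - 20 = 44 \cdot 2 - 20 = 88 - 20 = 68$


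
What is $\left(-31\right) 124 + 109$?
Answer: $-3735$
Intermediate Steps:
$\left(-31\right) 124 + 109 = -3844 + 109 = -3735$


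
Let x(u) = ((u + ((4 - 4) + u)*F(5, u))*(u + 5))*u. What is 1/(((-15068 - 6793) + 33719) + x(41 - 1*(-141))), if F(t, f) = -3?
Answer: -1/12376518 ≈ -8.0798e-8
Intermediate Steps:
x(u) = -2*u**2*(5 + u) (x(u) = ((u + ((4 - 4) + u)*(-3))*(u + 5))*u = ((u + (0 + u)*(-3))*(5 + u))*u = ((u + u*(-3))*(5 + u))*u = ((u - 3*u)*(5 + u))*u = ((-2*u)*(5 + u))*u = (-2*u*(5 + u))*u = -2*u**2*(5 + u))
1/(((-15068 - 6793) + 33719) + x(41 - 1*(-141))) = 1/(((-15068 - 6793) + 33719) + 2*(41 - 1*(-141))**2*(-5 - (41 - 1*(-141)))) = 1/((-21861 + 33719) + 2*(41 + 141)**2*(-5 - (41 + 141))) = 1/(11858 + 2*182**2*(-5 - 1*182)) = 1/(11858 + 2*33124*(-5 - 182)) = 1/(11858 + 2*33124*(-187)) = 1/(11858 - 12388376) = 1/(-12376518) = -1/12376518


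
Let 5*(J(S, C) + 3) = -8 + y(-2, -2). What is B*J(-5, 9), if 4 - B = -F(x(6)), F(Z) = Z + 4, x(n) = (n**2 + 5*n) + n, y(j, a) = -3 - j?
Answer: -384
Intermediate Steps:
x(n) = n**2 + 6*n
F(Z) = 4 + Z
J(S, C) = -24/5 (J(S, C) = -3 + (-8 + (-3 - 1*(-2)))/5 = -3 + (-8 + (-3 + 2))/5 = -3 + (-8 - 1)/5 = -3 + (1/5)*(-9) = -3 - 9/5 = -24/5)
B = 80 (B = 4 - (-1)*(4 + 6*(6 + 6)) = 4 - (-1)*(4 + 6*12) = 4 - (-1)*(4 + 72) = 4 - (-1)*76 = 4 - 1*(-76) = 4 + 76 = 80)
B*J(-5, 9) = 80*(-24/5) = -384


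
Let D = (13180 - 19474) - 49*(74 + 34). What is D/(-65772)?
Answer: 1931/10962 ≈ 0.17615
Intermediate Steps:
D = -11586 (D = -6294 - 49*108 = -6294 - 5292 = -11586)
D/(-65772) = -11586/(-65772) = -11586*(-1/65772) = 1931/10962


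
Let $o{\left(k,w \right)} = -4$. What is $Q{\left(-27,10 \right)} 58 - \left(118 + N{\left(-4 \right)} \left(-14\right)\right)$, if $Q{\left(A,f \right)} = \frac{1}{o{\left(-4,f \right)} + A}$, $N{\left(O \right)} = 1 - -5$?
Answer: $- \frac{1112}{31} \approx -35.871$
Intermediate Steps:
$N{\left(O \right)} = 6$ ($N{\left(O \right)} = 1 + 5 = 6$)
$Q{\left(A,f \right)} = \frac{1}{-4 + A}$
$Q{\left(-27,10 \right)} 58 - \left(118 + N{\left(-4 \right)} \left(-14\right)\right) = \frac{1}{-4 - 27} \cdot 58 - \left(118 + 6 \left(-14\right)\right) = \frac{1}{-31} \cdot 58 - 34 = \left(- \frac{1}{31}\right) 58 + \left(-118 + 84\right) = - \frac{58}{31} - 34 = - \frac{1112}{31}$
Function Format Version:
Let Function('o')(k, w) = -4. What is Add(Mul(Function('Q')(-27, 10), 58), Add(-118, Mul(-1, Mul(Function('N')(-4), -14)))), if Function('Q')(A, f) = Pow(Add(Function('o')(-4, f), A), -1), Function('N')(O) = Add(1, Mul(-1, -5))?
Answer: Rational(-1112, 31) ≈ -35.871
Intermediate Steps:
Function('N')(O) = 6 (Function('N')(O) = Add(1, 5) = 6)
Function('Q')(A, f) = Pow(Add(-4, A), -1)
Add(Mul(Function('Q')(-27, 10), 58), Add(-118, Mul(-1, Mul(Function('N')(-4), -14)))) = Add(Mul(Pow(Add(-4, -27), -1), 58), Add(-118, Mul(-1, Mul(6, -14)))) = Add(Mul(Pow(-31, -1), 58), Add(-118, Mul(-1, -84))) = Add(Mul(Rational(-1, 31), 58), Add(-118, 84)) = Add(Rational(-58, 31), -34) = Rational(-1112, 31)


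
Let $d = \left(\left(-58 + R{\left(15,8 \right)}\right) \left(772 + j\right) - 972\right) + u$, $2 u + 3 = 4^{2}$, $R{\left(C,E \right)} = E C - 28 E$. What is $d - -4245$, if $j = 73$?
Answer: $- \frac{267221}{2} \approx -1.3361 \cdot 10^{5}$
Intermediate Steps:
$R{\left(C,E \right)} = - 28 E + C E$ ($R{\left(C,E \right)} = C E - 28 E = - 28 E + C E$)
$u = \frac{13}{2}$ ($u = - \frac{3}{2} + \frac{4^{2}}{2} = - \frac{3}{2} + \frac{1}{2} \cdot 16 = - \frac{3}{2} + 8 = \frac{13}{2} \approx 6.5$)
$d = - \frac{275711}{2}$ ($d = \left(\left(-58 + 8 \left(-28 + 15\right)\right) \left(772 + 73\right) - 972\right) + \frac{13}{2} = \left(\left(-58 + 8 \left(-13\right)\right) 845 - 972\right) + \frac{13}{2} = \left(\left(-58 - 104\right) 845 - 972\right) + \frac{13}{2} = \left(\left(-162\right) 845 - 972\right) + \frac{13}{2} = \left(-136890 - 972\right) + \frac{13}{2} = -137862 + \frac{13}{2} = - \frac{275711}{2} \approx -1.3786 \cdot 10^{5}$)
$d - -4245 = - \frac{275711}{2} - -4245 = - \frac{275711}{2} + 4245 = - \frac{267221}{2}$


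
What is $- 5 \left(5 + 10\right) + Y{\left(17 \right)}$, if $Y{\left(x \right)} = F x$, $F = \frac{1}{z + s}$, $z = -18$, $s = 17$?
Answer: $-92$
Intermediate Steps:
$F = -1$ ($F = \frac{1}{-18 + 17} = \frac{1}{-1} = -1$)
$Y{\left(x \right)} = - x$
$- 5 \left(5 + 10\right) + Y{\left(17 \right)} = - 5 \left(5 + 10\right) - 17 = \left(-5\right) 15 - 17 = -75 - 17 = -92$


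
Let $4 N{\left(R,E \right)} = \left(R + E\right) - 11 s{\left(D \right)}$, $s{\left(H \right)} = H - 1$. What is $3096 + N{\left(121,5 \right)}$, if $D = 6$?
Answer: $\frac{12455}{4} \approx 3113.8$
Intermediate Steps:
$s{\left(H \right)} = -1 + H$
$N{\left(R,E \right)} = - \frac{55}{4} + \frac{E}{4} + \frac{R}{4}$ ($N{\left(R,E \right)} = \frac{\left(R + E\right) - 11 \left(-1 + 6\right)}{4} = \frac{\left(E + R\right) - 55}{4} = \frac{-55 + E + R}{4} = - \frac{55}{4} + \frac{E}{4} + \frac{R}{4}$)
$3096 + N{\left(121,5 \right)} = 3096 + \left(- \frac{55}{4} + \frac{1}{4} \cdot 5 + \frac{1}{4} \cdot 121\right) = 3096 + \left(- \frac{55}{4} + \frac{5}{4} + \frac{121}{4}\right) = 3096 + \frac{71}{4} = \frac{12455}{4}$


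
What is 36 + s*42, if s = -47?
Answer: -1938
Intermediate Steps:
36 + s*42 = 36 - 47*42 = 36 - 1974 = -1938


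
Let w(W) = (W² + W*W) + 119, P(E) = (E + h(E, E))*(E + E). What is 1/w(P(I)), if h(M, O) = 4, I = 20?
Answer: 1/1843319 ≈ 5.4250e-7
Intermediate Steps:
P(E) = 2*E*(4 + E) (P(E) = (E + 4)*(E + E) = (4 + E)*(2*E) = 2*E*(4 + E))
w(W) = 119 + 2*W² (w(W) = (W² + W²) + 119 = 2*W² + 119 = 119 + 2*W²)
1/w(P(I)) = 1/(119 + 2*(2*20*(4 + 20))²) = 1/(119 + 2*(2*20*24)²) = 1/(119 + 2*960²) = 1/(119 + 2*921600) = 1/(119 + 1843200) = 1/1843319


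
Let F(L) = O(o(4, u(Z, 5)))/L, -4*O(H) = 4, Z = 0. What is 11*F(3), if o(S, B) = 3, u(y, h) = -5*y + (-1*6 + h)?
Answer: -11/3 ≈ -3.6667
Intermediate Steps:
u(y, h) = -6 + h - 5*y (u(y, h) = -5*y + (-6 + h) = -6 + h - 5*y)
O(H) = -1 (O(H) = -1/4*4 = -1)
F(L) = -1/L
11*F(3) = 11*(-1/3) = -11/3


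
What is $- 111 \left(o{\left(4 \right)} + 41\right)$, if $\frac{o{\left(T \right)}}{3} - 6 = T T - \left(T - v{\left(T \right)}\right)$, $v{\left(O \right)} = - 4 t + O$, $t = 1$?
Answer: $-10545$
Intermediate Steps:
$v{\left(O \right)} = -4 + O$ ($v{\left(O \right)} = \left(-4\right) 1 + O = -4 + O$)
$o{\left(T \right)} = 6 + 3 T^{2}$ ($o{\left(T \right)} = 18 + 3 \left(T T + \left(\left(-4 + T\right) - T\right)\right) = 18 + 3 \left(T^{2} - 4\right) = 18 + 3 \left(-4 + T^{2}\right) = 18 + \left(-12 + 3 T^{2}\right) = 6 + 3 T^{2}$)
$- 111 \left(o{\left(4 \right)} + 41\right) = - 111 \left(\left(6 + 3 \cdot 4^{2}\right) + 41\right) = - 111 \left(\left(6 + 3 \cdot 16\right) + 41\right) = - 111 \left(\left(6 + 48\right) + 41\right) = - 111 \left(54 + 41\right) = \left(-111\right) 95 = -10545$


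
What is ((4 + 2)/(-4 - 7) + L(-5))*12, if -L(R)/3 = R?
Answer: 1908/11 ≈ 173.45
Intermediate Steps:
L(R) = -3*R
((4 + 2)/(-4 - 7) + L(-5))*12 = ((4 + 2)/(-4 - 7) - 3*(-5))*12 = (6/(-11) + 15)*12 = (6*(-1/11) + 15)*12 = (-6/11 + 15)*12 = (159/11)*12 = 1908/11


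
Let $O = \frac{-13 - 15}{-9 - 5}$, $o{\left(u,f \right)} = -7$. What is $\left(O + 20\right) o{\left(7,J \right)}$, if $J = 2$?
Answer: $-154$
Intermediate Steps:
$O = 2$ ($O = - \frac{28}{-14} = \left(-28\right) \left(- \frac{1}{14}\right) = 2$)
$\left(O + 20\right) o{\left(7,J \right)} = \left(2 + 20\right) \left(-7\right) = 22 \left(-7\right) = -154$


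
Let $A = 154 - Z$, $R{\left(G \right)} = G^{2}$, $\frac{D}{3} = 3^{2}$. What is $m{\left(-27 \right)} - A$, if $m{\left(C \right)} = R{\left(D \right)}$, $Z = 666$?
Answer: $1241$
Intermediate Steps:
$D = 27$ ($D = 3 \cdot 3^{2} = 3 \cdot 9 = 27$)
$m{\left(C \right)} = 729$ ($m{\left(C \right)} = 27^{2} = 729$)
$A = -512$ ($A = 154 - 666 = -512$)
$m{\left(-27 \right)} - A = 729 - -512 = 729 + 512 = 1241$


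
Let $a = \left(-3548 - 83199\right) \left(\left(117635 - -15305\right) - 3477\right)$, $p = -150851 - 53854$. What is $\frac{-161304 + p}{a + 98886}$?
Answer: $\frac{366009}{11230427975} \approx 3.2591 \cdot 10^{-5}$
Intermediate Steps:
$p = -204705$ ($p = -150851 - 53854 = -204705$)
$a = -11230526861$ ($a = - 86747 \left(\left(117635 + 15305\right) - 3477\right) = - 86747 \left(132940 - 3477\right) = \left(-86747\right) 129463 = -11230526861$)
$\frac{-161304 + p}{a + 98886} = \frac{-161304 - 204705}{-11230526861 + 98886} = - \frac{366009}{-11230427975} = \left(-366009\right) \left(- \frac{1}{11230427975}\right) = \frac{366009}{11230427975}$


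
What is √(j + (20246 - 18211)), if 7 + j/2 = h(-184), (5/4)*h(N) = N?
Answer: √43165/5 ≈ 41.552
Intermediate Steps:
h(N) = 4*N/5
j = -1542/5 (j = -14 + 2*((⅘)*(-184)) = -14 + 2*(-736/5) = -14 - 1472/5 = -1542/5 ≈ -308.40)
√(j + (20246 - 18211)) = √(-1542/5 + (20246 - 18211)) = √(-1542/5 + 2035) = √(8633/5) = √43165/5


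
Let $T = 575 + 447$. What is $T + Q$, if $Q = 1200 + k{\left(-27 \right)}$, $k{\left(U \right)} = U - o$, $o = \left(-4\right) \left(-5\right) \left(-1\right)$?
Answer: $2215$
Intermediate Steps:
$o = -20$ ($o = 20 \left(-1\right) = -20$)
$k{\left(U \right)} = 20 + U$ ($k{\left(U \right)} = U - -20 = U + 20 = 20 + U$)
$T = 1022$
$Q = 1193$ ($Q = 1200 + \left(20 - 27\right) = 1200 - 7 = 1193$)
$T + Q = 1022 + 1193 = 2215$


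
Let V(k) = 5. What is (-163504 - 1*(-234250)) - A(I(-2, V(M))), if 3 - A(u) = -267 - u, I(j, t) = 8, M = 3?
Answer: 70468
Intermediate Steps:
A(u) = 270 + u (A(u) = 3 - (-267 - u) = 3 + (267 + u) = 270 + u)
(-163504 - 1*(-234250)) - A(I(-2, V(M))) = (-163504 - 1*(-234250)) - (270 + 8) = (-163504 + 234250) - 1*278 = 70746 - 278 = 70468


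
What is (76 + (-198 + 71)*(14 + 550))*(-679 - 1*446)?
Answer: 80496000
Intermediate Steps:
(76 + (-198 + 71)*(14 + 550))*(-679 - 1*446) = (76 - 127*564)*(-679 - 446) = (76 - 71628)*(-1125) = -71552*(-1125) = 80496000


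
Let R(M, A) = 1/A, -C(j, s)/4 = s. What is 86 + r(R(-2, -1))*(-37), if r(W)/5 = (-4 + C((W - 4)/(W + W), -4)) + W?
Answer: -1949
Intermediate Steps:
C(j, s) = -4*s
r(W) = 60 + 5*W (r(W) = 5*((-4 - 4*(-4)) + W) = 5*((-4 + 16) + W) = 5*(12 + W) = 60 + 5*W)
86 + r(R(-2, -1))*(-37) = 86 + (60 + 5/(-1))*(-37) = 86 + (60 + 5*(-1))*(-37) = 86 + (60 - 5)*(-37) = 86 + 55*(-37) = 86 - 2035 = -1949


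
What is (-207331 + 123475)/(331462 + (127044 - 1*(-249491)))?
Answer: -27952/235999 ≈ -0.11844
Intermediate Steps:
(-207331 + 123475)/(331462 + (127044 - 1*(-249491))) = -83856/(331462 + (127044 + 249491)) = -83856/(331462 + 376535) = -83856/707997 = -83856*1/707997 = -27952/235999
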